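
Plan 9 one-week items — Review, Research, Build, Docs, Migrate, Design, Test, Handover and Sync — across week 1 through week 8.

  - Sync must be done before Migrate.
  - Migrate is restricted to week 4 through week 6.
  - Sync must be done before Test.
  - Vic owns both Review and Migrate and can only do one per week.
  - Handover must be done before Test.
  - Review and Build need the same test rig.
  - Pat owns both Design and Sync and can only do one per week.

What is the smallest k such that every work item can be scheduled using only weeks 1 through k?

The precedence chain requires at least 2 distinct weeks.
Migrate can't be placed before week 4, so the schedule must run through at least week 4.
4 works (last occupied week: week 4): for example Design in week 2, Review in week 1, Build in week 2, Migrate in week 4, Sync in week 1, Test in week 2, Handover in week 1, Research in week 1, Docs in week 1.

4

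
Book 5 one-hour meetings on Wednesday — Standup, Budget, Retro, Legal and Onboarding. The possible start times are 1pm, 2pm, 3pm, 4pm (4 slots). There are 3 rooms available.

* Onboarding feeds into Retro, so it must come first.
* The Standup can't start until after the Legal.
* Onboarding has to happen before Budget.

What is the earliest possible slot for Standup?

Precedence pushes Standup to at least 2pm.
Standup at 2pm is achievable: Onboarding in 1pm, Retro in 2pm, Legal in 1pm, Budget in 2pm, Standup in 2pm.

2pm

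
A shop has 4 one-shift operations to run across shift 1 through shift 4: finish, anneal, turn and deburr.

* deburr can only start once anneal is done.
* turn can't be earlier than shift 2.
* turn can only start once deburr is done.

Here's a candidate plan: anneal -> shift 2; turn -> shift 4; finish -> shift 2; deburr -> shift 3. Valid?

turn can't be earlier than shift 2 — holds.
deburr can only start once anneal is done — holds.
turn can only start once deburr is done — holds.

Valid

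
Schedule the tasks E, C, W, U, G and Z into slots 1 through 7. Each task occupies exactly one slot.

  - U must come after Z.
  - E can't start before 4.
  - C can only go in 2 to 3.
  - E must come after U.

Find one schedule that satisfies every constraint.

C=2, W=1, E=4, Z=1, G=1, U=2

Checking: Z(1) before U(2); U(2) before E(4); C=2 in [2,3]; E=4 in [4,7].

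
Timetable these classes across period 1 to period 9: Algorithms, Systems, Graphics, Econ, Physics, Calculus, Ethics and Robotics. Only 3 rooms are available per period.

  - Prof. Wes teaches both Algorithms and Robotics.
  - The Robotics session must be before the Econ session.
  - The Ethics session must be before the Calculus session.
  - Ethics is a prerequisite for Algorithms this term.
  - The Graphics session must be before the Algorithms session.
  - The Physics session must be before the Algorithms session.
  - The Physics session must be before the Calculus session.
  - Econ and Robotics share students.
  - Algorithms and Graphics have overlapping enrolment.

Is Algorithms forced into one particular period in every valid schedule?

Algorithms can be period 2 (e.g. Physics=period 1, Systems=period 2, Algorithms=period 2, Econ=period 4, Calculus=period 2, Graphics=period 1, Robotics=period 3, Ethics=period 1) or period 3 (e.g. Calculus -> period 2; Physics -> period 1; Systems -> period 2; Graphics -> period 1; Robotics -> period 2; Econ -> period 3; Algorithms -> period 3; Ethics -> period 1).

No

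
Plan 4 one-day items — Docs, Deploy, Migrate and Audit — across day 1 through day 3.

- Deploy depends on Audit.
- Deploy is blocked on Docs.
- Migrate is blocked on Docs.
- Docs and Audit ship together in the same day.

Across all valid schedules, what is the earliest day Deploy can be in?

Precedence pushes Deploy to at least day 2.
Deploy at day 2 is achievable: Migrate -> day 2, Docs -> day 1, Deploy -> day 2, Audit -> day 1.

day 2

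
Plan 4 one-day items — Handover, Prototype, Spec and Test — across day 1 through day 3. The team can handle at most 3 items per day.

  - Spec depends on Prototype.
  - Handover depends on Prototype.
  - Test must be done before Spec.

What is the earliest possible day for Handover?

day 2

Precedence pushes Handover to at least day 2.
Handover at day 2 is achievable: Handover in day 2; Test in day 1; Spec in day 2; Prototype in day 1.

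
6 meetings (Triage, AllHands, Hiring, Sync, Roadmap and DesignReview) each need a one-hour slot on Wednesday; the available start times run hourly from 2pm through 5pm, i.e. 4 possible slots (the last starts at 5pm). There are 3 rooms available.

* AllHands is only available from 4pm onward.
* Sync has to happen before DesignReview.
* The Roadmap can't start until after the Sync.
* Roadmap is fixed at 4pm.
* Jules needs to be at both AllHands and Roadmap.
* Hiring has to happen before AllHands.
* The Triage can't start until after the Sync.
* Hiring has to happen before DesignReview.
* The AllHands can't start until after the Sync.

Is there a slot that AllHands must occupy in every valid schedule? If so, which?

AllHands's window is 4pm–5pm.
Roadmap is fixed at 4pm, and AllHands can't share a slot with Roadmap.
So AllHands must be 5pm.

5pm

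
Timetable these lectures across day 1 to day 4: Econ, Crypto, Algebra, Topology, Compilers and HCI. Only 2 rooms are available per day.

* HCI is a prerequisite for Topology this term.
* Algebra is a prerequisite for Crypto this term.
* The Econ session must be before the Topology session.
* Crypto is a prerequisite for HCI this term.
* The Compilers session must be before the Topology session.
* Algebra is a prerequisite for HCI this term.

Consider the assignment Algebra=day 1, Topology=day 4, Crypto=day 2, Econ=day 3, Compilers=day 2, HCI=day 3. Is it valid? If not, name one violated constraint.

Valid

Algebra is a prerequisite for Crypto this term — holds.
The Econ session must be before the Topology session — holds.
Only 2 rooms are available per day — holds.
Algebra is a prerequisite for HCI this term — holds.
The Compilers session must be before the Topology session — holds.
Crypto is a prerequisite for HCI this term — holds.
HCI is a prerequisite for Topology this term — holds.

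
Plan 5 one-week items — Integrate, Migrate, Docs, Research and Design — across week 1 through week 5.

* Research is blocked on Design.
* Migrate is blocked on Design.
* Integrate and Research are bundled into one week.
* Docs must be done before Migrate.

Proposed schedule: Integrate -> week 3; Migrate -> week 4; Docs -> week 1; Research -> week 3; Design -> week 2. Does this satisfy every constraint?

Migrate is blocked on Design — holds.
Research is blocked on Design — holds.
Docs must be done before Migrate — holds.
Integrate and Research are bundled into one week — holds.

Valid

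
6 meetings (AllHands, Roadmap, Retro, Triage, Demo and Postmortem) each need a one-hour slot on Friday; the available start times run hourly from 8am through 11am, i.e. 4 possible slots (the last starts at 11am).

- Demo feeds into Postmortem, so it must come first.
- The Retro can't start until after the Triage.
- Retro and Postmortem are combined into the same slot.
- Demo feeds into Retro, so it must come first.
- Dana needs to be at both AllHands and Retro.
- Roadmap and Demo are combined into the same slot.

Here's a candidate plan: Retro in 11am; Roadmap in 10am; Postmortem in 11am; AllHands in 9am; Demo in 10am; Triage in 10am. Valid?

Demo feeds into Retro, so it must come first — holds.
Roadmap and Demo are combined into the same slot — holds.
The Retro can't start until after the Triage — holds.
Demo feeds into Postmortem, so it must come first — holds.
Dana needs to be at both AllHands and Retro — holds.
Retro and Postmortem are combined into the same slot — holds.

Yes, all constraints hold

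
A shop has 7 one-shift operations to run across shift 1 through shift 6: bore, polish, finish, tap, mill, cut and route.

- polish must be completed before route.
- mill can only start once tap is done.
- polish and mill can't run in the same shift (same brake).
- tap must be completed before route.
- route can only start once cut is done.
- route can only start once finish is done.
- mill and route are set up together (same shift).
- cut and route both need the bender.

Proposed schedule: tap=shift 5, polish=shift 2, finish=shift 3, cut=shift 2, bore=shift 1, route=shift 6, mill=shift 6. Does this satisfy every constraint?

Yes, all constraints hold

tap must be completed before route — holds.
mill and route are set up together (same shift) — holds.
polish must be completed before route — holds.
cut and route both need the bender — holds.
mill can only start once tap is done — holds.
polish and mill can't run in the same shift (same brake) — holds.
route can only start once finish is done — holds.
route can only start once cut is done — holds.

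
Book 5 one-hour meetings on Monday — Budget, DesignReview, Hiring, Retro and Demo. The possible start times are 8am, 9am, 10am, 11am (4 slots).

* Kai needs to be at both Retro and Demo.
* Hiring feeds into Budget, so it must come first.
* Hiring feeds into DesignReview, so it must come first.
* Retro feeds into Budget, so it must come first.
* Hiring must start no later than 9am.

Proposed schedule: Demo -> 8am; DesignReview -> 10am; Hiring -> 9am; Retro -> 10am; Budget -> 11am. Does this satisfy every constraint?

Yes, all constraints hold

Hiring feeds into Budget, so it must come first — holds.
Hiring must start no later than 9am — holds.
Kai needs to be at both Retro and Demo — holds.
Retro feeds into Budget, so it must come first — holds.
Hiring feeds into DesignReview, so it must come first — holds.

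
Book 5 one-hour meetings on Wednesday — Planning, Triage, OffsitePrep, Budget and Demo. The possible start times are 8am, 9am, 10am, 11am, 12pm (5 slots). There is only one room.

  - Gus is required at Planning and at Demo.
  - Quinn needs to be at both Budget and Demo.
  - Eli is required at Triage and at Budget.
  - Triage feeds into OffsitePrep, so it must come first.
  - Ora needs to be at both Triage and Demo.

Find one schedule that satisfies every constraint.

Triage -> 8am, Budget -> 11am, OffsitePrep -> 9am, Demo -> 12pm, Planning -> 10am

Checking: Triage(8am) before OffsitePrep(9am); Planning(10am) != Demo(12pm); Triage(8am) != Demo(12pm); Budget(11am) != Demo(12pm); Triage(8am) != Budget(11am); max 1 per slot (cap 1).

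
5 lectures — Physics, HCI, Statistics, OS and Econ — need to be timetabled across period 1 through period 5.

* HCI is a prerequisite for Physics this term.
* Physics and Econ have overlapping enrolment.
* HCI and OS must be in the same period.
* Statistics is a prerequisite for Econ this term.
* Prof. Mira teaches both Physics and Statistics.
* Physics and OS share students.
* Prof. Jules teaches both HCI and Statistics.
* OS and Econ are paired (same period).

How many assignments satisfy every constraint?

10

Splitting on Physics: it can be period 3 (1), period 4 (3), period 5 (6). Listing each branch's schedules as (HCI, Statistics, OS, Econ) by period number:
Physics=period 3: (2,1,2,2) — 1.
Physics=period 4: (2,1,2,2) (3,1,3,3) (3,2,3,3) — 3.
Physics=period 5: (2,1,2,2) (3,1,3,3) (3,2,3,3) (4,1,4,4) (4,2,4,4) (4,3,4,4) — 6.
Summing: 1 + 3 + 6 = 10.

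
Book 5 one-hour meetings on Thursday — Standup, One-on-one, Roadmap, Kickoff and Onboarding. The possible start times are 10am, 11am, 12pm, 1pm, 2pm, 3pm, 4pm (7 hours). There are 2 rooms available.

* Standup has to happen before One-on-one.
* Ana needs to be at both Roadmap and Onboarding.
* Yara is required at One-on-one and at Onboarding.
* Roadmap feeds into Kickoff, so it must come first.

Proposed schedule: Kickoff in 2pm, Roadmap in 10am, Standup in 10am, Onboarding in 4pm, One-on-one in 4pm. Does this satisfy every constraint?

No. Yara is required at One-on-one and at Onboarding is not satisfied.

Standup has to happen before One-on-one — holds.
Roadmap feeds into Kickoff, so it must come first — holds.
Ana needs to be at both Roadmap and Onboarding — holds.
There are 2 rooms available — holds.
Yara is required at One-on-one and at Onboarding — violated.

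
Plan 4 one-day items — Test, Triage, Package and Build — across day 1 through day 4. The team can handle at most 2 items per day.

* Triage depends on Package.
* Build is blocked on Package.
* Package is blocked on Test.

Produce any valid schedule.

Build in day 3; Test in day 1; Triage in day 3; Package in day 2

Checking: Test(day 1) before Package(day 2); Package(day 2) before Build(day 3); Package(day 2) before Triage(day 3); max 2 per day (cap 2).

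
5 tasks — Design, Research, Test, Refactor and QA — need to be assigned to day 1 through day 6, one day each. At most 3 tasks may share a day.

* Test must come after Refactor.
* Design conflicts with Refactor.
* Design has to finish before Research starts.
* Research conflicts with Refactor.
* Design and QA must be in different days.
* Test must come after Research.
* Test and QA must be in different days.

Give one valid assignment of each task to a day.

Test=day 4; Design=day 1; Research=day 2; QA=day 2; Refactor=day 3

Checking: Design(day 1) before Research(day 2); Research(day 2) before Test(day 4); Refactor(day 3) before Test(day 4); Design(day 1) != QA(day 2); Test(day 4) != QA(day 2); Research(day 2) != Refactor(day 3); Design(day 1) != Refactor(day 3); max 2 per day (cap 3).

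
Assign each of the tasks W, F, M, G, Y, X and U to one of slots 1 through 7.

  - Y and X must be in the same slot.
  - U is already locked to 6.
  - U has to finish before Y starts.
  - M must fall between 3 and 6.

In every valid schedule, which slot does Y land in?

Precedence pushes Y to at least 7.
So Y is pinned to 7.

7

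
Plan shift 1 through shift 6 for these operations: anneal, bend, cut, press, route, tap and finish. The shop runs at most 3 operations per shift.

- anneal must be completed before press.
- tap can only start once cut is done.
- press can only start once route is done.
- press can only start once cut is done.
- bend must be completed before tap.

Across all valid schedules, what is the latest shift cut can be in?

Downstream work caps cut at shift 5.
cut at shift 5 is achievable: cut -> shift 5, press -> shift 6, bend -> shift 1, route -> shift 1, tap -> shift 6, finish -> shift 2, anneal -> shift 1.

shift 5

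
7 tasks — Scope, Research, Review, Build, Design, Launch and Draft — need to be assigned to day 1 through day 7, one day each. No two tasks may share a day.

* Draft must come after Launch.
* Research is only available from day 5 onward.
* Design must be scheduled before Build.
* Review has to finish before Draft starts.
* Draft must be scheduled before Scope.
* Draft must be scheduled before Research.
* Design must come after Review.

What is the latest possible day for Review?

Downstream work caps Review at day 5.
Review at day 2 is achievable: Scope=day 6; Research=day 5; Build=day 7; Launch=day 1; Design=day 4; Draft=day 3; Review=day 2.
Nothing later works — the capacity limit rule out every day after day 2.

day 2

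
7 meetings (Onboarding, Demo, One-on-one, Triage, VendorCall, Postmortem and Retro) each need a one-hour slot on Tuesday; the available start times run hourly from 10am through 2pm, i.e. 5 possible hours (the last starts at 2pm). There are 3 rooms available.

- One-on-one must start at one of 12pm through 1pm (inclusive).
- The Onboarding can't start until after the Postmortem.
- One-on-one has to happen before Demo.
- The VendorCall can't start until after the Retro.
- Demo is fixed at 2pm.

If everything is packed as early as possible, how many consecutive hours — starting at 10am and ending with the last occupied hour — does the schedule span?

5 hours

The precedence chain requires at least 2 distinct hours.
With at most 3 per hour and 7 meetings, at least 3 hours are needed.
Demo can't be placed before 2pm — that is hour 5 counting from 10am — so the schedule must run through at least 5 hours.
5 works (last occupied hour: 2pm): for example Triage in 10am; Demo in 2pm; VendorCall in 11am; Onboarding in 11am; One-on-one in 12pm; Postmortem in 10am; Retro in 10am.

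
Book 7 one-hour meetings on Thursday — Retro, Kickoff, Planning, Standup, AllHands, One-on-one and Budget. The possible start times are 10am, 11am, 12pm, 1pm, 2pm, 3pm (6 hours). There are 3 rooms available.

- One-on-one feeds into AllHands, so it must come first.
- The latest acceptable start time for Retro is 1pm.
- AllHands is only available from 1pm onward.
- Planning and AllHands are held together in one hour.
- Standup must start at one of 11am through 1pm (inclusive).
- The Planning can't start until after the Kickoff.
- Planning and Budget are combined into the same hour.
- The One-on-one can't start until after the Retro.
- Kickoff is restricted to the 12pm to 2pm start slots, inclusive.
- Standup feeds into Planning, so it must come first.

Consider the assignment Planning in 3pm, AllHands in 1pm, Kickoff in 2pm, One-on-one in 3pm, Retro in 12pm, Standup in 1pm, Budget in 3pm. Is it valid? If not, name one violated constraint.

No — it violates: One-on-one feeds into AllHands, so it must come first

The latest acceptable start time for Retro is 1pm — holds.
The One-on-one can't start until after the Retro — holds.
Standup must start at one of 11am through 1pm (inclusive) — holds.
Planning and AllHands are held together in one hour — violated.
One-on-one feeds into AllHands, so it must come first — violated.
Kickoff is restricted to the 12pm to 2pm start slots, inclusive — holds.
AllHands is only available from 1pm onward — holds.
Standup feeds into Planning, so it must come first — holds.
There are 3 rooms available — holds.
Planning and Budget are combined into the same hour — holds.
The Planning can't start until after the Kickoff — holds.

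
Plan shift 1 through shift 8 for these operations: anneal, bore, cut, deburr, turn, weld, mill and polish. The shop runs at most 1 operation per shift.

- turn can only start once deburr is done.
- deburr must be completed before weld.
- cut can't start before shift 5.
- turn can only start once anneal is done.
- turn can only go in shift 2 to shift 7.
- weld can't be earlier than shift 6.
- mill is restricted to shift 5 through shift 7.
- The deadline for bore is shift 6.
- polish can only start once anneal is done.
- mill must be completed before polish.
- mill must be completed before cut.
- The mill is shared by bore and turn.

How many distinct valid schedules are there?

48

Splitting on anneal: it can be shift 1 (18), shift 2 (18), shift 3 (12). Listing each branch's schedules as (bore, cut, deburr, turn, weld, mill, polish) by shift number:
anneal=shift 1: (2,6,3,4,7,5,8) (2,6,3,4,8,5,7) (2,7,3,4,6,5,8) (2,7,3,4,8,5,6) (2,8,3,4,6,5,7) (2,8,3,4,7,5,6) (3,6,2,4,7,5,8) (3,6,2,4,8,5,7) (3,7,2,4,6,5,8) (3,7,2,4,8,5,6) (3,8,2,4,6,5,7) (3,8,2,4,7,5,6) (4,6,2,3,7,5,8) (4,6,2,3,8,5,7) (4,7,2,3,6,5,8) (4,7,2,3,8,5,6) (4,8,2,3,6,5,7) (4,8,2,3,7,5,6) — 18.
anneal=shift 2: (1,6,3,4,7,5,8) (1,6,3,4,8,5,7) (1,7,3,4,6,5,8) (1,7,3,4,8,5,6) (1,8,3,4,6,5,7) (1,8,3,4,7,5,6) (3,6,1,4,7,5,8) (3,6,1,4,8,5,7) (3,7,1,4,6,5,8) (3,7,1,4,8,5,6) (3,8,1,4,6,5,7) (3,8,1,4,7,5,6) (4,6,1,3,7,5,8) (4,6,1,3,8,5,7) (4,7,1,3,6,5,8) (4,7,1,3,8,5,6) (4,8,1,3,6,5,7) (4,8,1,3,7,5,6) — 18.
anneal=shift 3: (1,6,2,4,7,5,8) (1,6,2,4,8,5,7) (1,7,2,4,6,5,8) (1,7,2,4,8,5,6) (1,8,2,4,6,5,7) (1,8,2,4,7,5,6) (2,6,1,4,7,5,8) (2,6,1,4,8,5,7) (2,7,1,4,6,5,8) (2,7,1,4,8,5,6) (2,8,1,4,6,5,7) (2,8,1,4,7,5,6) — 12.
Summing: 18 + 18 + 12 = 48.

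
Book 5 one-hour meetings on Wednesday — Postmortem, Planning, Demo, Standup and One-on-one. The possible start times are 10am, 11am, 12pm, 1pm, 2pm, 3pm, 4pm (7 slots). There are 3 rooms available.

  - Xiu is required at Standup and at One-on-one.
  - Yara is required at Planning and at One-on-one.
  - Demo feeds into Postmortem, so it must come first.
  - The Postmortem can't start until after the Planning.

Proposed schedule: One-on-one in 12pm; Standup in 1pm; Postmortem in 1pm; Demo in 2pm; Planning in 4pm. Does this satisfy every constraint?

Invalid. The Postmortem can't start until after the Planning.

Xiu is required at Standup and at One-on-one — holds.
Demo feeds into Postmortem, so it must come first — violated.
Yara is required at Planning and at One-on-one — holds.
There are 3 rooms available — holds.
The Postmortem can't start until after the Planning — violated.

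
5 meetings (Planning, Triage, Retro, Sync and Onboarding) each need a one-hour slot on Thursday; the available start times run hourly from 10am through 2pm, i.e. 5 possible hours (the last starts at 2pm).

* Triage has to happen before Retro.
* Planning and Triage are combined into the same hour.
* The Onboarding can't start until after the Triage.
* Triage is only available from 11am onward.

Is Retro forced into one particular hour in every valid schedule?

No

Retro can be 12pm (e.g. Planning=11am, Onboarding=12pm, Triage=11am, Sync=10am, Retro=12pm) or 1pm (e.g. Triage -> 11am; Sync -> 10am; Retro -> 1pm; Planning -> 11am; Onboarding -> 12pm).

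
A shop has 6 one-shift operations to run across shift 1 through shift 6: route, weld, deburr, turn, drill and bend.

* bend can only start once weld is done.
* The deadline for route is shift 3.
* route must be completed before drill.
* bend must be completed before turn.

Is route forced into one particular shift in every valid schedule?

route can be shift 1 (e.g. turn -> shift 3, route -> shift 1, weld -> shift 1, deburr -> shift 1, drill -> shift 2, bend -> shift 2) or shift 2 (e.g. turn -> shift 3, deburr -> shift 1, route -> shift 2, drill -> shift 3, weld -> shift 1, bend -> shift 2).

No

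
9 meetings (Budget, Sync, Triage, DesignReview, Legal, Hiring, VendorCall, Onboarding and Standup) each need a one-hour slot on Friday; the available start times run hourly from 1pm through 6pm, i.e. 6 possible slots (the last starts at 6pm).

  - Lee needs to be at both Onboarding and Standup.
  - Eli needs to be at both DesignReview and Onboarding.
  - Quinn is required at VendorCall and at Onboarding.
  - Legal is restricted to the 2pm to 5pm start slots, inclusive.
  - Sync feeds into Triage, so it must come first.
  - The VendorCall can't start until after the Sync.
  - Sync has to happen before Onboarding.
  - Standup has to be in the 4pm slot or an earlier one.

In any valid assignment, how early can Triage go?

2pm

Precedence pushes Triage to at least 2pm.
Triage at 2pm is achievable: Onboarding in 3pm; Legal in 2pm; Triage in 2pm; Budget in 1pm; Hiring in 1pm; VendorCall in 2pm; Standup in 1pm; Sync in 1pm; DesignReview in 1pm.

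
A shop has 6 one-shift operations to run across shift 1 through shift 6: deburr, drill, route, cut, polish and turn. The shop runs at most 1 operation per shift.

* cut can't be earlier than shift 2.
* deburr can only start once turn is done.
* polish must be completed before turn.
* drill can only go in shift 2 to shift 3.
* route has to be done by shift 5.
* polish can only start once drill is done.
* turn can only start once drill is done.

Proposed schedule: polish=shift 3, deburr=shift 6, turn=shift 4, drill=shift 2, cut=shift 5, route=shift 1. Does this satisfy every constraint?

polish must be completed before turn — holds.
deburr can only start once turn is done — holds.
The shop runs at most 1 operation per shift — holds.
drill can only go in shift 2 to shift 3 — holds.
polish can only start once drill is done — holds.
cut can't be earlier than shift 2 — holds.
route has to be done by shift 5 — holds.
turn can only start once drill is done — holds.

Yes, all constraints hold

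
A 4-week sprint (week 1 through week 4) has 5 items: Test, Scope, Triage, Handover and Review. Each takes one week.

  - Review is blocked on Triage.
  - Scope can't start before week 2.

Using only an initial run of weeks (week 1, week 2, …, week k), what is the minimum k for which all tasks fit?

2

The precedence chain requires at least 2 distinct weeks.
2 works (last occupied week: week 2): for example Scope -> week 2; Handover -> week 1; Test -> week 1; Triage -> week 1; Review -> week 2.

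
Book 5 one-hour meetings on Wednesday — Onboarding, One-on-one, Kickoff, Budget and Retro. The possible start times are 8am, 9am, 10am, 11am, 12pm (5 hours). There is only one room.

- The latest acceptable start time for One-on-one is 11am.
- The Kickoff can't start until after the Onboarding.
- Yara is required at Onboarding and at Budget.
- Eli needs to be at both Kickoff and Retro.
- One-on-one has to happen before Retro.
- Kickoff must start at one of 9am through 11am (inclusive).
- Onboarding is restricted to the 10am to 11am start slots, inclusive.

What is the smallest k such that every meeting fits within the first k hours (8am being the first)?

The precedence chain requires at least 2 distinct hours.
With at most 1 per hour and 5 meetings, at least 5 hours are needed.
Propagating the time windows through the other constraints, Kickoff can't land before 11am — that is hour 4 counting from 8am — so the schedule must run through at least 4 hours.
5 works (last occupied hour: 12pm): for example Kickoff=11am; Retro=9am; One-on-one=8am; Budget=12pm; Onboarding=10am.

5 hours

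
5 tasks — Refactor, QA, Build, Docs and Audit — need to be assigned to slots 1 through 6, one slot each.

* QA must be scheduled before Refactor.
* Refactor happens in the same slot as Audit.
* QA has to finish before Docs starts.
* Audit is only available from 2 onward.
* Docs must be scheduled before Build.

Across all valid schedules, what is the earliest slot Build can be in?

3

Precedence pushes Build to at least 3.
Build at 3 is achievable: Refactor=2, Build=3, Audit=2, QA=1, Docs=2.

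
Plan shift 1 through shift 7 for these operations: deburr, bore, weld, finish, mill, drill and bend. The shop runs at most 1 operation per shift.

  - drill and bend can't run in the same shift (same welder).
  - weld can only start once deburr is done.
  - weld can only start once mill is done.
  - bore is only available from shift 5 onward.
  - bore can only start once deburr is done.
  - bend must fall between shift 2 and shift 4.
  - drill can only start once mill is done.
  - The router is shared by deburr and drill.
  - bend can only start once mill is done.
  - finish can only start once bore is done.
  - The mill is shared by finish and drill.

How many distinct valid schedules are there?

39

Splitting on deburr: it can be shift 1 (12), shift 2 (12), shift 3 (9), shift 4 (6). Listing each branch's schedules as (bore, weld, finish, mill, drill, bend) by shift number:
deburr=shift 1: (5,3,6,2,7,4) (5,3,7,2,6,4) (5,4,6,2,7,3) (5,4,7,2,6,3) (5,6,7,2,3,4) (5,6,7,2,4,3) (5,7,6,2,3,4) (5,7,6,2,4,3) (6,3,7,2,5,4) (6,4,7,2,5,3) (6,5,7,2,3,4) (6,5,7,2,4,3) — 12.
deburr=shift 2: (5,3,6,1,7,4) (5,3,7,1,6,4) (5,4,6,1,7,3) (5,4,7,1,6,3) (5,6,7,1,3,4) (5,6,7,1,4,3) (5,7,6,1,3,4) (5,7,6,1,4,3) (6,3,7,1,5,4) (6,4,7,1,5,3) (6,5,7,1,3,4) (6,5,7,1,4,3) — 12.
deburr=shift 3: (5,4,6,1,7,2) (5,4,7,1,6,2) (5,6,7,1,2,4) (5,6,7,1,4,2) (5,7,6,1,2,4) (5,7,6,1,4,2) (6,4,7,1,5,2) (6,5,7,1,2,4) (6,5,7,1,4,2) — 9.
deburr=shift 4: (5,6,7,1,2,3) (5,6,7,1,3,2) (5,7,6,1,2,3) (5,7,6,1,3,2) (6,5,7,1,2,3) (6,5,7,1,3,2) — 6.
Summing: 12 + 12 + 9 + 6 = 39.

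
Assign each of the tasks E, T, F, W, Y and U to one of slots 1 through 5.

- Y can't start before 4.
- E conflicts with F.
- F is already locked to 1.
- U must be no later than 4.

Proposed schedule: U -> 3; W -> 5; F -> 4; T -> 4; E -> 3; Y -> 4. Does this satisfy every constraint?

U must be no later than 4 — holds.
Y can't start before 4 — holds.
F is already locked to 1 — violated.
E conflicts with F — holds.

No. F is already locked to 1 is not satisfied.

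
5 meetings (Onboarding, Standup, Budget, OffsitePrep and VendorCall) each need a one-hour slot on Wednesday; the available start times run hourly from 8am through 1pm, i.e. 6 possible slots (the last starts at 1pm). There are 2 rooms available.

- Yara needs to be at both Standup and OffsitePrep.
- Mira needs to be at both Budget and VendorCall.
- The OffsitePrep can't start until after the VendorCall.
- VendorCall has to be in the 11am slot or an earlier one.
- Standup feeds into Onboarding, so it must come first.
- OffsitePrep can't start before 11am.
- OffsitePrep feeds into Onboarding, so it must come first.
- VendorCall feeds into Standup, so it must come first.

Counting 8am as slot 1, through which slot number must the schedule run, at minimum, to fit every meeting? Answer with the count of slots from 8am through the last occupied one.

The precedence chain requires at least 3 distinct slots.
With at most 2 per slot and 5 meetings, at least 3 slots are needed.
Propagating the time windows through the other constraints, Onboarding can't land before 12pm — that is slot 5 counting from 8am — so the schedule must run through at least 5 slots.
5 works (last occupied slot: 12pm): for example Standup -> 9am; OffsitePrep -> 11am; VendorCall -> 8am; Budget -> 9am; Onboarding -> 12pm.

5 slots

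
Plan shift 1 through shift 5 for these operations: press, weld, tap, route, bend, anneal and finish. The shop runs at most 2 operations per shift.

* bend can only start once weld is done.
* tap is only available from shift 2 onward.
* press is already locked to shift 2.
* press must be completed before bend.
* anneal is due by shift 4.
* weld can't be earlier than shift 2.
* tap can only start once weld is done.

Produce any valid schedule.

weld -> shift 2, tap -> shift 3, press -> shift 2, route -> shift 1, finish -> shift 4, anneal -> shift 1, bend -> shift 3

Checking: weld(shift 2) before tap(shift 3); weld(shift 2) before bend(shift 3); press(shift 2) before bend(shift 3); anneal=shift 1 in [shift 1,shift 4]; tap=shift 3 in [shift 2,shift 5]; press=shift 2 in [shift 2,shift 2]; weld=shift 2 in [shift 2,shift 5]; max 2 per shift (cap 2).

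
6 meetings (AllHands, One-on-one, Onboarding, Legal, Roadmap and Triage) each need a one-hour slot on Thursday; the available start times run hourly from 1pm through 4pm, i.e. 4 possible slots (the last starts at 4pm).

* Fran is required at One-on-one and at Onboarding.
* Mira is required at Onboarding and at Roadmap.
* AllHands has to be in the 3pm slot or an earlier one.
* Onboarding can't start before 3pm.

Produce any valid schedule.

Triage -> 1pm; Onboarding -> 3pm; Roadmap -> 1pm; Legal -> 1pm; One-on-one -> 1pm; AllHands -> 1pm

Checking: One-on-one(1pm) != Onboarding(3pm); Onboarding(3pm) != Roadmap(1pm); Onboarding=3pm in [3pm,4pm]; AllHands=1pm in [1pm,3pm].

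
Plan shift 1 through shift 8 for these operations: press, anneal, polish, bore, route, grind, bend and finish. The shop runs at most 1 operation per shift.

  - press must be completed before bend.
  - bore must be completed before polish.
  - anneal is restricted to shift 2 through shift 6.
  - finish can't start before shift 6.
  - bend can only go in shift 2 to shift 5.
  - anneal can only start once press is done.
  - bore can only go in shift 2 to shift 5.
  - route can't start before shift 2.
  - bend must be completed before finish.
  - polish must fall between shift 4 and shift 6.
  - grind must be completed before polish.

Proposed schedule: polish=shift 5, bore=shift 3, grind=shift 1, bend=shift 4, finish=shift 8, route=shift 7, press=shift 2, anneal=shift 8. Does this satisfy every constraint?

No. anneal is restricted to shift 2 through shift 6 is not satisfied.

bend can only go in shift 2 to shift 5 — holds.
press must be completed before bend — holds.
bore can only go in shift 2 to shift 5 — holds.
polish must fall between shift 4 and shift 6 — holds.
anneal can only start once press is done — holds.
anneal is restricted to shift 2 through shift 6 — violated.
bend must be completed before finish — holds.
grind must be completed before polish — holds.
The shop runs at most 1 operation per shift — violated.
bore must be completed before polish — holds.
route can't start before shift 2 — holds.
finish can't start before shift 6 — holds.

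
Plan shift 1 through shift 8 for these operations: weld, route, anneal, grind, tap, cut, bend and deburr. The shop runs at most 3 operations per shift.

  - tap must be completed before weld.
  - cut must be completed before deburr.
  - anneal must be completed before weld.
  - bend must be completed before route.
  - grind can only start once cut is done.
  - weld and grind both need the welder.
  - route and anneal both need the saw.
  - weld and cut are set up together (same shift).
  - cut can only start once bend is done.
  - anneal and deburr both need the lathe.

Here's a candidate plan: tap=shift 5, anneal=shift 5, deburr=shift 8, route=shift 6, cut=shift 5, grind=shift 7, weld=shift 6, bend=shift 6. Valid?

No — it violates: cut can only start once bend is done

grind can only start once cut is done — holds.
cut must be completed before deburr — holds.
anneal must be completed before weld — holds.
tap must be completed before weld — holds.
The shop runs at most 3 operations per shift — holds.
anneal and deburr both need the lathe — holds.
route and anneal both need the saw — holds.
weld and grind both need the welder — holds.
cut can only start once bend is done — violated.
weld and cut are set up together (same shift) — violated.
bend must be completed before route — violated.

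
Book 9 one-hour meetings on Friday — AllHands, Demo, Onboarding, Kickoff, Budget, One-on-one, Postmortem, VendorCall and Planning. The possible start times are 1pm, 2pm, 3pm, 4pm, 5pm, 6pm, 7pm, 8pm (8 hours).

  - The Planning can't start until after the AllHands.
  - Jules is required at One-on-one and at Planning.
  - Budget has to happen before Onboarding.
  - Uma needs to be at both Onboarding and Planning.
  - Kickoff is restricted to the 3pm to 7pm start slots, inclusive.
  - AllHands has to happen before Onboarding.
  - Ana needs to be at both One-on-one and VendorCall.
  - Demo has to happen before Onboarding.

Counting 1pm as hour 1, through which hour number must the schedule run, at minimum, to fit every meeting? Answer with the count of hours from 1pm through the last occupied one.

3 hours

The precedence chain requires at least 2 distinct hours.
Kickoff can't be placed before 3pm — that is hour 3 counting from 1pm — so the schedule must run through at least 3 hours.
3 works (last occupied hour: 3pm): for example One-on-one in 1pm, Onboarding in 2pm, Budget in 1pm, Kickoff in 3pm, Demo in 1pm, Planning in 3pm, Postmortem in 1pm, VendorCall in 2pm, AllHands in 1pm.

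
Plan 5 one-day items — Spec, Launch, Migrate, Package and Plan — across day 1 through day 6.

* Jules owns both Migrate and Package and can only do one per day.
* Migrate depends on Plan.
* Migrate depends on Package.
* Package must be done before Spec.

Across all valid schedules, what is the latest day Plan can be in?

Downstream work caps Plan at day 5.
Plan at day 5 is achievable: Plan in day 5; Spec in day 2; Launch in day 1; Package in day 1; Migrate in day 6.

day 5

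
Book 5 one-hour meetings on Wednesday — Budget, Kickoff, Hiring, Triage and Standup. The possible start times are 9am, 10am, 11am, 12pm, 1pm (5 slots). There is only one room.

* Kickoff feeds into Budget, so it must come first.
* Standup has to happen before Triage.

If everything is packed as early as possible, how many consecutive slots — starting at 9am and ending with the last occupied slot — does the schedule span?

The precedence chain requires at least 2 distinct slots.
With at most 1 per slot and 5 meetings, at least 5 slots are needed.
5 works (last occupied slot: 1pm): for example Budget -> 10am; Standup -> 11am; Triage -> 12pm; Hiring -> 1pm; Kickoff -> 9am.

5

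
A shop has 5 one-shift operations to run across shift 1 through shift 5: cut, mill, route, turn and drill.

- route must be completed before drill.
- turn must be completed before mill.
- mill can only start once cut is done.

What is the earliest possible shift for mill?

Precedence pushes mill to at least shift 2.
mill at shift 2 is achievable: drill in shift 2, cut in shift 1, route in shift 1, turn in shift 1, mill in shift 2.

shift 2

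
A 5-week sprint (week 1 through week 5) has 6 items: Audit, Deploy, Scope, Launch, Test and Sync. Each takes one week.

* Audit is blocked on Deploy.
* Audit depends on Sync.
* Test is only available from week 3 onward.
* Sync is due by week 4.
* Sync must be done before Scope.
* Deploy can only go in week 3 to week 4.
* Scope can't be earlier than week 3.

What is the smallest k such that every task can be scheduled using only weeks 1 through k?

The precedence chain requires at least 2 distinct weeks.
Propagating the time windows through the other constraints, Audit can't land before week 4, so the schedule must run through at least week 4.
4 works (last occupied week: week 4): for example Test=week 3, Sync=week 1, Audit=week 4, Deploy=week 3, Scope=week 3, Launch=week 1.

4 weeks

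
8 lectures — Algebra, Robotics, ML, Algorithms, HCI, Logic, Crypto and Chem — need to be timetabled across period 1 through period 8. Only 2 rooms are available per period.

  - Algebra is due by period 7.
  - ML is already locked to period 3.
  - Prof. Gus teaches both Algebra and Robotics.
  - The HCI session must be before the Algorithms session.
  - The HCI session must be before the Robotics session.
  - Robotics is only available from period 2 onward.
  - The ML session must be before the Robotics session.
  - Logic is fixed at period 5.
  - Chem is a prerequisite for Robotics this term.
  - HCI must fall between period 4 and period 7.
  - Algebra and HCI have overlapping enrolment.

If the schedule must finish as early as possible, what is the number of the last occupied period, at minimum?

period 6

The precedence chain requires at least 2 distinct periods.
With at most 2 per period and 8 lectures, at least 4 periods are needed.
Logic can't be placed before period 5, so the schedule must run through at least period 5.
Could 5 periods be enough, i.e. nothing placed later than period 5? No: Robotics's window within 5 periods is {period 2, period 3, period 4, period 5}; ML's window within 5 periods is {period 3}; HCI's window within 5 periods is {period 4, period 5}; Logic's window within 5 periods is {period 5}; Robotics must come after ML (at period 3 or later) → {period 4, period 5}; Robotics must come after HCI (at period 4 or later) → {period 5}; HCI must come before Robotics (at period 5 or earlier) → {period 4}; Algorithms must come after HCI (at period 4 or later) → {period 5}; that puts Robotics, Algorithms and Logic all in period 5 — more than 2 per period.
So 5 periods is not enough.
6 works (last occupied period: period 6): for example Algebra in period 1, ML in period 3, Algorithms in period 6, Logic in period 5, Crypto in period 2, Chem in period 1, Robotics in period 5, HCI in period 4.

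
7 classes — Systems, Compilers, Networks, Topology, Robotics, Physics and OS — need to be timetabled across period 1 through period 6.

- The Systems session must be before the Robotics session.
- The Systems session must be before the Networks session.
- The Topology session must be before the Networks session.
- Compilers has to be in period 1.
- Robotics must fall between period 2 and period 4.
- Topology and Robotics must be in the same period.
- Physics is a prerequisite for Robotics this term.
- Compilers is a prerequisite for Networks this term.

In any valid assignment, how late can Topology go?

period 4

Topology must be in the same period as Robotics, which can't be before period 2, so Topology is at least period 2; Topology must be in the same period as Robotics, which can't be after period 4, so Topology is at most period 4.
Topology at period 4 is achievable: Topology -> period 4, OS -> period 1, Robotics -> period 4, Compilers -> period 1, Networks -> period 5, Physics -> period 1, Systems -> period 1.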